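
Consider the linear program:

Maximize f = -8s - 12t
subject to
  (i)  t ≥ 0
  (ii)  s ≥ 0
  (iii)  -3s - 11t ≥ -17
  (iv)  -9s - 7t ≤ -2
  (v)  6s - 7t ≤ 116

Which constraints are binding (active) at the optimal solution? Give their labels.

(i) and (iv)

Feasible corners and f = -8s - 12t:
  (17/3, 0) → f = -136/3
  (2/9, 0) → f = -16/9
  (0, 17/11) → f = -204/11
  (0, 2/7) → f = -24/7

The maximum is at (2/9, 0). Substituting into each constraint, equality holds for (i) and (iv); the remaining constraints have slack.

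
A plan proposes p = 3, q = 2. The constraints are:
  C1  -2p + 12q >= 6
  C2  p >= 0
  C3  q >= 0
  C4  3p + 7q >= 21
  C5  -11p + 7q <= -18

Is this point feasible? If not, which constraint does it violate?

feasible

C1: 18 ≥ 6 ✓
C2: 3 ≥ 0 ✓
C3: 2 ≥ 0 ✓
C4: 23 ≥ 21 ✓
C5: -19 ≤ -18 ✓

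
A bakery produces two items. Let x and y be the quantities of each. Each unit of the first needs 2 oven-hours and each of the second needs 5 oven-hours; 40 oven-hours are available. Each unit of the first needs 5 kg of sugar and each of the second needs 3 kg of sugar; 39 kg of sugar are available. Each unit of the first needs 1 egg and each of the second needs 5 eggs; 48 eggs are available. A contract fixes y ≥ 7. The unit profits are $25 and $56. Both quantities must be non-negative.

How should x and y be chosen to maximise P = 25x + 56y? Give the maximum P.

x = 5/2, y = 7, maximum P = 909/2

Vertices and P = 25x + 56y:
  (0, 8) → P = 448
  (0, 7) → P = 392
  (5/2, 7) → P = 909/2

The binding constraints are 2x + 5y = 40 and y = 7.
Solving simultaneously gives x = 5/2, y = 7.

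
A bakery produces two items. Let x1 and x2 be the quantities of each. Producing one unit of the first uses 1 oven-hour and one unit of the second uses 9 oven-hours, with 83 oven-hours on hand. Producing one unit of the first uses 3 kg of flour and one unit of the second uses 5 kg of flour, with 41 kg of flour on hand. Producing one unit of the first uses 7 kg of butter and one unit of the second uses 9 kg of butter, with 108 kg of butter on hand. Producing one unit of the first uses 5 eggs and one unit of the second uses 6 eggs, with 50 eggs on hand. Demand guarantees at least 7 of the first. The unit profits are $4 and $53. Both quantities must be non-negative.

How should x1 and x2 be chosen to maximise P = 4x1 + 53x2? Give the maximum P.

Feasible corners and P = 4x1 + 53x2:
  (10, 0) → P = 40
  (7, 0) → P = 28
  (7, 5/2) → P = 321/2

The optimum lies where 5x1 + 6x2 = 50 and x1 = 7.
Solving simultaneously gives x1 = 7, x2 = 5/2.

x1 = 7, x2 = 5/2, maximum P = 321/2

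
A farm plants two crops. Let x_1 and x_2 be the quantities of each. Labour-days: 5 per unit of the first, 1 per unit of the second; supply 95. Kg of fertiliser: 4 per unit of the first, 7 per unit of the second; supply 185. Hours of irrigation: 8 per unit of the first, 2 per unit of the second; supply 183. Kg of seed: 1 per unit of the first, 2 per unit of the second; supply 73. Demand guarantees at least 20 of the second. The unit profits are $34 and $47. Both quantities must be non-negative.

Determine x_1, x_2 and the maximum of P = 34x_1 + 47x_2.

x_1 = 45/4, x_2 = 20, maximum P = 2645/2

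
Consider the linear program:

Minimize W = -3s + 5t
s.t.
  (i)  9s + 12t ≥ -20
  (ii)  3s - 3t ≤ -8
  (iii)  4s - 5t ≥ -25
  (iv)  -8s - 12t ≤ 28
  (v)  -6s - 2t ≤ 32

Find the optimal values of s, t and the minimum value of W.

s = -52/21, t = 4/21, minimum W = 176/21

Feasible corners and W = -3s + 5t:
  (-52/21, 4/21) → W = 176/21
  (-400/93, 145/93) → W = 1925/93
  (35/3, 43/3) → W = 110/3

The optimum lies where 9s + 12t = -20 and 3s - 3t = -8.
Solving simultaneously gives s = -52/21, t = 4/21.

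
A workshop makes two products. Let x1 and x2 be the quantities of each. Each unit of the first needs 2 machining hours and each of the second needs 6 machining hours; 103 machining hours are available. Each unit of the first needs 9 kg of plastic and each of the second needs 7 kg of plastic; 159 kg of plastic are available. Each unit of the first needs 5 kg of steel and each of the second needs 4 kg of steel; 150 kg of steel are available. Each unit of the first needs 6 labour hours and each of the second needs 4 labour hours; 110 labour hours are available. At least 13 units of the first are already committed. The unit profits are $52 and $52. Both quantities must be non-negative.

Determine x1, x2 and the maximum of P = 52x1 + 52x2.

x1 = 13, x2 = 6, maximum P = 988

Corner points and P = 52x1 + 52x2:
  (53/3, 0) → P = 2756/3
  (13, 0) → P = 676
  (13, 6) → P = 988

The optimum lies where 9x1 + 7x2 = 159 and x1 = 13.
Solving simultaneously gives x1 = 13, x2 = 6.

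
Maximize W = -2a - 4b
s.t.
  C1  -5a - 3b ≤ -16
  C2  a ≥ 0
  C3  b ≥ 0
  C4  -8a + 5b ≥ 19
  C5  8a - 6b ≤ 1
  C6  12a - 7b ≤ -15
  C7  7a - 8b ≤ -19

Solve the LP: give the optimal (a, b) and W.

a = 23/49, b = 223/49, maximum W = -134/7

Feasible corners and W = -2a - 4b:
  (0, 16/3) → W = -64/3
  (23/49, 223/49) → W = -134/7
  (29/2, 27) → W = -137
The feasible region is unbounded (it extends along (0, 1), (7, 12)), but W strictly decreases along every unbounded feasible direction, so there is no improving ray and the maximum is attained at a vertex.

The binding constraints are -5a - 3b = -16 and -8a + 5b = 19.
Solving simultaneously gives a = 23/49, b = 223/49.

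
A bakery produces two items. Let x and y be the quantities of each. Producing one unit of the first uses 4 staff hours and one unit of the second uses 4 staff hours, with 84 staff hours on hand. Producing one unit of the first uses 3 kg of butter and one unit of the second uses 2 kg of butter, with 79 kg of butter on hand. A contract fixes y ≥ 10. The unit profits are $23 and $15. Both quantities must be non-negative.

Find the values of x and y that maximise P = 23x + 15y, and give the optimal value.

x = 11, y = 10, maximum P = 403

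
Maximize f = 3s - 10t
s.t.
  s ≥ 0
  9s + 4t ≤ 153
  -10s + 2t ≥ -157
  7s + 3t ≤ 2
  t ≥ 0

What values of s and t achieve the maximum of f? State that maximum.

s = 2/7, t = 0, maximum f = 6/7

Feasible corners and f = 3s - 10t:
  (0, 2/3) → f = -20/3
  (0, 0) → f = 0
  (2/7, 0) → f = 6/7

The binding constraints are 7s + 3t = 2 and t = 0.
Solving simultaneously gives s = 2/7, t = 0.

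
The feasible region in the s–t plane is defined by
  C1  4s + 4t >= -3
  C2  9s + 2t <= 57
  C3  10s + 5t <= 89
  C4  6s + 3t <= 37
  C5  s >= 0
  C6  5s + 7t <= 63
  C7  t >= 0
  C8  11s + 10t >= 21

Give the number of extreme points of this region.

5

Of the 27 pairwise boundary intersections, those satisfying every inequality are:
  (70/27, 193/27)
  (37/6, 0)
  (0, 9)
  (0, 21/10)
  (21/11, 0)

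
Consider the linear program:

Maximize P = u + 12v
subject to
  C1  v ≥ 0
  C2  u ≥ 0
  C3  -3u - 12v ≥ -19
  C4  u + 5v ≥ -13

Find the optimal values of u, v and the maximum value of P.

u = 0, v = 19/12, maximum P = 19

Vertices and P = u + 12v:
  (0, 0) → P = 0
  (19/3, 0) → P = 19/3
  (0, 19/12) → P = 19

At the optimal vertex, u = 0 and -3u - 12v = -19.
Solving simultaneously gives u = 0, v = 19/12.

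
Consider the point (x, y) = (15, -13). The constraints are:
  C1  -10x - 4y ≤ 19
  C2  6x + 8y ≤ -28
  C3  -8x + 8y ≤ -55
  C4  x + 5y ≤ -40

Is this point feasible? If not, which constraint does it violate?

not feasible — violates C2

Constraint C2: 6x + 8y = -14, which is not ≤ -28. All other constraints are satisfied.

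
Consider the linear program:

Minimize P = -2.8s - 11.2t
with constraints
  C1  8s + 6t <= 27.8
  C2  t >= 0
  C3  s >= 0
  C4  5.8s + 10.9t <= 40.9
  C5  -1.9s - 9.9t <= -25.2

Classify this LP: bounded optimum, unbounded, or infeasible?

bounded optimum

Extreme points and P = -2.8s - 11.2t:
  (2881/2620, 4149/1310) → P = -252511/6550
  (2067/1130, 7439/3390) → P = -251699/8475
  (0, 409/109) → P = -22904/545
  (0, 28/11) → P = -1568/55
The feasible region has finitely many vertices and no improving ray; the minimum is -22904/545 at (0, 409/109).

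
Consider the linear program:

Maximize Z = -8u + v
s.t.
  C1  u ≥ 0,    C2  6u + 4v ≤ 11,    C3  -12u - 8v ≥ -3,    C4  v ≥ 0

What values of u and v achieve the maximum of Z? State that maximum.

u = 0, v = 3/8, maximum Z = 3/8

The optimum lies where u = 0 and -12u - 8v = -3.
Solving simultaneously gives u = 0, v = 3/8.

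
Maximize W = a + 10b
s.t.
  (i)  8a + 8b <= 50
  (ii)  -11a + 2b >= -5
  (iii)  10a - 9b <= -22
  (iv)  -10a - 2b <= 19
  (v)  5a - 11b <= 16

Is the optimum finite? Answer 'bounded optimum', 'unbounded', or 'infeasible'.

Feasible corners and W = a + 10b:
  (35/26, 255/52) → W = 655/13
  (-63/16, 163/16) → W = 1567/16
  (89/79, 292/79) → W = 3009/79
  (-43/22, 3/11) → W = 17/22
The feasible region has finitely many vertices and no improving ray; the maximum is 1567/16 at (-63/16, 163/16).

bounded optimum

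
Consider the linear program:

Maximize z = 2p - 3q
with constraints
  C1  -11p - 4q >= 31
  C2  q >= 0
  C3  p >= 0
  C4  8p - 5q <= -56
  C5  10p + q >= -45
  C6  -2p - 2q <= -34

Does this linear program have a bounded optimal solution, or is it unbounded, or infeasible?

infeasible

The boundaries p = 0 and -2p - 2q = -34 meet at (0, 17), but that point violates -11p - 4q ≥ 31. Every candidate vertex is excluded by some other constraint, so the feasible region is empty.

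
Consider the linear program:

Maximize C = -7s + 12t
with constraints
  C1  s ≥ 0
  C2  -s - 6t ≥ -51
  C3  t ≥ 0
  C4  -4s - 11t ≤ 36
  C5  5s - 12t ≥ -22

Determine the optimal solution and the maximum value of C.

Feasible corners and C = -7s + 12t:
  (0, 0) → C = 0
  (0, 11/6) → C = 22
  (51, 0) → C = -357
  (80/7, 277/42) → C = -6/7

The optimum lies where s = 0 and 5s - 12t = -22.
Solving simultaneously gives s = 0, t = 11/6.

s = 0, t = 11/6, maximum C = 22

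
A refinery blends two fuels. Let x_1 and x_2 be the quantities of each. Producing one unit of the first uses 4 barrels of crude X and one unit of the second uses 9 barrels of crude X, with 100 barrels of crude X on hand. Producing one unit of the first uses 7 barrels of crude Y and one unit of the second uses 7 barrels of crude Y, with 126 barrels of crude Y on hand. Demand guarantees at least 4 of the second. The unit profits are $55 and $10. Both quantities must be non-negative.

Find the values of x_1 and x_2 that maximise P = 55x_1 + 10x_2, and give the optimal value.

Feasible corners and P = 55x_1 + 10x_2:
  (0, 100/9) → P = 1000/9
  (0, 4) → P = 40
  (62/5, 28/5) → P = 738
  (14, 4) → P = 810

At the optimal vertex, 7x_1 + 7x_2 = 126 and x_2 = 4.
Solving simultaneously gives x_1 = 14, x_2 = 4.

x_1 = 14, x_2 = 4, maximum P = 810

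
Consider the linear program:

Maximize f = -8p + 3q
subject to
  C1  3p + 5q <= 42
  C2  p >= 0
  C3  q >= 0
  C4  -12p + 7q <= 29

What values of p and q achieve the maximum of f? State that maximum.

p = 0, q = 29/7, maximum f = 87/7

Feasible corners and f = -8p + 3q:
  (14, 0) → f = -112
  (149/81, 197/27) → f = 581/81
  (0, 0) → f = 0
  (0, 29/7) → f = 87/7

At the optimal vertex, p = 0 and -12p + 7q = 29.
Solving simultaneously gives p = 0, q = 29/7.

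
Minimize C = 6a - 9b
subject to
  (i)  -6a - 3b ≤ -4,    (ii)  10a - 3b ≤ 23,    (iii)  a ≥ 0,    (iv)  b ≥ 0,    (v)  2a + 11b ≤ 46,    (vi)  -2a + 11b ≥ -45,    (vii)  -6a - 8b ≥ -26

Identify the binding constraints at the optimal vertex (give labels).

(iii) and (vii)

Corner points and C = 6a - 9b:
  (0, 4/3) → C = -12
  (2/3, 0) → C = 4
  (23/10, 0) → C = 69/5
  (131/49, 61/49) → C = 237/49
  (0, 13/4) → C = -117/4

The minimum is at (0, 13/4). Substituting into each constraint, equality holds for (iii) and (vii); the remaining constraints have slack.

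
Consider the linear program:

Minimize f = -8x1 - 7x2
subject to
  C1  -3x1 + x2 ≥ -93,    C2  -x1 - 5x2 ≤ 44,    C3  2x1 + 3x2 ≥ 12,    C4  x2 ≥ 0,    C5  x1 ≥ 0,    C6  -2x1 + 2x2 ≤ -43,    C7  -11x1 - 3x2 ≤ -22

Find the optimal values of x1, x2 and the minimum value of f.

Feasible corners and f = -8x1 - 7x2:
  (31, 0) → f = -248
  (143/4, 57/4) → f = -1543/4
  (43/2, 0) → f = -172

The binding constraints are -3x1 + x2 = -93 and -2x1 + 2x2 = -43.
Solving simultaneously gives x1 = 143/4, x2 = 57/4.

x1 = 143/4, x2 = 57/4, minimum f = -1543/4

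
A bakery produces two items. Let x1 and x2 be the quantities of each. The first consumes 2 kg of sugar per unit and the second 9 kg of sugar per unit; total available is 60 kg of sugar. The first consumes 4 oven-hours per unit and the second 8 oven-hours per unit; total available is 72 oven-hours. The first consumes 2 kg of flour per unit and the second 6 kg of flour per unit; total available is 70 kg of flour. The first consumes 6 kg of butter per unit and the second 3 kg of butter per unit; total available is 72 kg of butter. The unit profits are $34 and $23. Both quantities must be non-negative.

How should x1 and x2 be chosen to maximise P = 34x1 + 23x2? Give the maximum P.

x1 = 10, x2 = 4, maximum P = 432

Vertices and P = 34x1 + 23x2:
  (0, 0) → P = 0
  (0, 20/3) → P = 460/3
  (12, 0) → P = 408
  (42/5, 24/5) → P = 396
  (10, 4) → P = 432

At the optimal vertex, 4x1 + 8x2 = 72 and 6x1 + 3x2 = 72.
Solving simultaneously gives x1 = 10, x2 = 4.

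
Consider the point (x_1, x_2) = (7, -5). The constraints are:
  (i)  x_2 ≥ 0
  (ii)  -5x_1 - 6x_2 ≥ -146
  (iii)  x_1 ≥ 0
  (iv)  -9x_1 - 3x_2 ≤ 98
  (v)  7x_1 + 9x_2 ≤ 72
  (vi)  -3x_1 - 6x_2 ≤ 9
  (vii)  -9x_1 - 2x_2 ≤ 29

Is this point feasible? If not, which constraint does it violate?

Constraint (i): x_2 = -5, which is not ≥ 0. All other constraints are satisfied.

not feasible — violates (i)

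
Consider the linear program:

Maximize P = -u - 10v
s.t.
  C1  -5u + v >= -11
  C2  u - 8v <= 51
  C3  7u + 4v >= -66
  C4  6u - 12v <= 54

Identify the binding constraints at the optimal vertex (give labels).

Extreme points and P = -u - 10v:
  (13/9, -34/9) → P = 109/3
  (-27/5, -141/20) → P = 759/10
  (-5, -7) → P = 75
The feasible region is unbounded (it extends along (-4, 7), (1, 5)), but P strictly decreases along every unbounded feasible direction, so there is no improving ray and the maximum is attained at a vertex.

The maximum is at (-27/5, -141/20). Substituting into each constraint, equality holds for C2 and C3; the remaining constraints have slack.

C2 and C3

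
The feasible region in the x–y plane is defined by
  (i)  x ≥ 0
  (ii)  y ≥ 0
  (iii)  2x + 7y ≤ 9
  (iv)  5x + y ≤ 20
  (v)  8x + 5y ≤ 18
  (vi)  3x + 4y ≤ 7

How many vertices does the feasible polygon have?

5

Intersecting each pair of boundary lines and keeping only the points that satisfy every inequality leaves:
  (0, 0)
  (0, 9/7)
  (9/4, 0)
  (1, 1)
  (37/17, 2/17)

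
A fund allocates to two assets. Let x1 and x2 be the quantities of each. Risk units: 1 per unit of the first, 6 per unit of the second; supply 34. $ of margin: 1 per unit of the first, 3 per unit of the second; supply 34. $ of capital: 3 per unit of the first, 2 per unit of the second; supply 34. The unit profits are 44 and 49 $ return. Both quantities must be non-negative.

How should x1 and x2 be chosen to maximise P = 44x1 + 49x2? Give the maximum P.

Vertices and P = 44x1 + 49x2:
  (0, 0) → P = 0
  (0, 17/3) → P = 833/3
  (34/3, 0) → P = 1496/3
  (17/2, 17/4) → P = 2329/4

x1 = 17/2, x2 = 17/4, maximum P = 2329/4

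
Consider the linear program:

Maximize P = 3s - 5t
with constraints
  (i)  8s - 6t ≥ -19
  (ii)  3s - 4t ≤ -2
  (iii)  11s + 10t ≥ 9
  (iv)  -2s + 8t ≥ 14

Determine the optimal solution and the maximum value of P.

Feasible corners and P = 3s - 5t:
  (-68/73, 281/146) → P = -1813/146
  (5/2, 19/8) → P = -35/8
  (-17/27, 43/27) → P = -266/27
The feasible region is unbounded (it extends along (4, 3), (3, 4)), but P strictly decreases along every unbounded feasible direction, so there is no improving ray and the maximum is attained at a vertex.

s = 5/2, t = 19/8, maximum P = -35/8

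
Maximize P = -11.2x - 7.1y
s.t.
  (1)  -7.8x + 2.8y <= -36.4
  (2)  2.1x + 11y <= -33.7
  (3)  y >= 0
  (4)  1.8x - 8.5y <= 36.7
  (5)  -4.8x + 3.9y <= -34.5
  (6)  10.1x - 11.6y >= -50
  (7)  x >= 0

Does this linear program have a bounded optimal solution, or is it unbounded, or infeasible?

infeasible

The boundaries y = 0 and 1.8x - 8.5y = 36.7 meet at (367/18, 0), but that point violates 2.1x + 11y ≤ -33.7. Every candidate vertex is excluded by some other constraint, so the feasible region is empty.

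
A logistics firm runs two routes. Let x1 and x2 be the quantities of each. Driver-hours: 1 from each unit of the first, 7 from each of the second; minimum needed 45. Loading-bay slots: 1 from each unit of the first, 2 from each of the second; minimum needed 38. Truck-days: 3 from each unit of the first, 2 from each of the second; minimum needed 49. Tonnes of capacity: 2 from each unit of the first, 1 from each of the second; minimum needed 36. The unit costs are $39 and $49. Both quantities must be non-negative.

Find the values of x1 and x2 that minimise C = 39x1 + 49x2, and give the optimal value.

Extreme points and C = 39x1 + 49x2:
  (0, 36) → C = 1764
  (45, 0) → C = 1755
  (176/5, 7/5) → C = 7207/5
  (34/3, 40/3) → C = 3286/3
The feasible region is unbounded (it extends along (0, 1), (1, 0)), but C strictly increases along every unbounded feasible direction, so there is no improving ray and the minimum is attained at a vertex.

At the optimal vertex, x1 + 2x2 = 38 and 2x1 + x2 = 36.
Solving simultaneously gives x1 = 34/3, x2 = 40/3.

x1 = 34/3, x2 = 40/3, minimum C = 3286/3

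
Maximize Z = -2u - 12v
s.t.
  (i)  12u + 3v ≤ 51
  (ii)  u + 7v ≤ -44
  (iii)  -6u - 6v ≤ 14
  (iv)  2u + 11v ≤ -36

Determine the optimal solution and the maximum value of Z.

u = 58/9, v = -79/9, maximum Z = 832/9

Vertices and Z = -2u - 12v:
  (163/27, -193/27) → Z = 1990/27
  (58/9, -79/9) → Z = 832/9
  (83/18, -125/18) → Z = 667/9

The optimum lies where 12u + 3v = 51 and -6u - 6v = 14.
Solving simultaneously gives u = 58/9, v = -79/9.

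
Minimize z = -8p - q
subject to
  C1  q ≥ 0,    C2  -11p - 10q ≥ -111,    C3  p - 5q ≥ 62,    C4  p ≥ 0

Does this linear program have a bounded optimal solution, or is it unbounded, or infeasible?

The boundaries q = 0 and -11p - 10q = -111 meet at (111/11, 0), but that point violates p - 5q ≥ 62. Every candidate vertex is excluded by some other constraint, so the feasible region is empty.

infeasible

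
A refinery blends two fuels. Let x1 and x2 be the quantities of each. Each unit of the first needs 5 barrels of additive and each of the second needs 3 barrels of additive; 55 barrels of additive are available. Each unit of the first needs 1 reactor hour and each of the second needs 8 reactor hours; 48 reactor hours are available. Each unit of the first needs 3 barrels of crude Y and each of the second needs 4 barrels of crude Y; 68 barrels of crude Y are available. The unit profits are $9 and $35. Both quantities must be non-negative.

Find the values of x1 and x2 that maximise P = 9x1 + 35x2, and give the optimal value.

x1 = 8, x2 = 5, maximum P = 247

Corner points and P = 9x1 + 35x2:
  (0, 0) → P = 0
  (0, 6) → P = 210
  (11, 0) → P = 99
  (8, 5) → P = 247

The optimum lies where 5x1 + 3x2 = 55 and x1 + 8x2 = 48.
Solving simultaneously gives x1 = 8, x2 = 5.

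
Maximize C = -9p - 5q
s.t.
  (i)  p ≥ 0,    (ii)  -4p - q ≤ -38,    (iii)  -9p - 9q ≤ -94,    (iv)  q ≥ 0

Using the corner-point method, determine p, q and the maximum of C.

p = 248/27, q = 34/27, maximum C = -2402/27

The feasible region is unbounded (it extends along (0, 1), (1, 0)), but C strictly decreases along every unbounded feasible direction, so there is no improving ray and the maximum is attained at a vertex.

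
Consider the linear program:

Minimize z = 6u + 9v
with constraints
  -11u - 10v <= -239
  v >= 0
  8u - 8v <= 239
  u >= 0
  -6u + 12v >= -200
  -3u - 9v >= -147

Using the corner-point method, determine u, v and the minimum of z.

Corner points and z = 6u + 9v:
  (239/11, 0) → z = 1434/11
  (227/23, 300/23) → z = 4062/23
  (239/8, 0) → z = 717/4
  (1109/32, 153/32) → z = 8031/32

u = 239/11, v = 0, minimum z = 1434/11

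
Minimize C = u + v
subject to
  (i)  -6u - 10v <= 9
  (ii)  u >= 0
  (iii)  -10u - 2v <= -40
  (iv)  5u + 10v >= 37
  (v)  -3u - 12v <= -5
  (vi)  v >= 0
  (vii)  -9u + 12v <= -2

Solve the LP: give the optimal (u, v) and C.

u = 163/45, v = 17/9, minimum C = 248/45

Vertices and C = u + v:
  (163/45, 17/9) → C = 248/45
  (242/69, 170/69) → C = 412/69
  (37/5, 0) → C = 37/5
The feasible region is unbounded (it extends along (1, 0), (4, 3)), but C strictly increases along every unbounded feasible direction, so there is no improving ray and the minimum is attained at a vertex.

The optimum lies where -10u - 2v = -40 and 5u + 10v = 37.
Solving simultaneously gives u = 163/45, v = 17/9.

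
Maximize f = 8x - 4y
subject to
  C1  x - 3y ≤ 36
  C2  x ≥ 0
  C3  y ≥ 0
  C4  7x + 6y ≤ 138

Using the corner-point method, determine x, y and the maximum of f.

Vertices and f = 8x - 4y:
  (0, 0) → f = 0
  (0, 23) → f = -92
  (138/7, 0) → f = 1104/7

x = 138/7, y = 0, maximum f = 1104/7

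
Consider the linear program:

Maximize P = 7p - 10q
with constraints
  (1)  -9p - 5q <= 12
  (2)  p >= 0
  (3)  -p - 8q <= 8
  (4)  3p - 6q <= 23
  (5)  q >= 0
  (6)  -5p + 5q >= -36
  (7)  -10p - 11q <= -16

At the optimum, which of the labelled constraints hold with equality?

Feasible corners and P = 7p - 10q:
  (0, 16/11) → P = -160/11
  (36/5, 0) → P = 252/5
  (8/5, 0) → P = 56/5
The feasible region is unbounded (it extends along (0, 1), (1, 1)), but P strictly decreases along every unbounded feasible direction, so there is no improving ray and the maximum is attained at a vertex.

The maximum is at (36/5, 0). Substituting into each constraint, equality holds for (5) and (6); the remaining constraints have slack.

(5) and (6)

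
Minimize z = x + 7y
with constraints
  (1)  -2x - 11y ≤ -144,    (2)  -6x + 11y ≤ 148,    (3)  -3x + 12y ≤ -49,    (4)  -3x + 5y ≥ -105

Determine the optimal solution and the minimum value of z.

Corner points and z = x + 7y:
  (2267/57, 334/57) → z = 1535/19
  (1875/43, 222/43) → z = 3429/43
  (145/3, 8) → z = 313/3

The optimum lies where -2x - 11y = -144 and -3x + 5y = -105.
Solving simultaneously gives x = 1875/43, y = 222/43.

x = 1875/43, y = 222/43, minimum z = 3429/43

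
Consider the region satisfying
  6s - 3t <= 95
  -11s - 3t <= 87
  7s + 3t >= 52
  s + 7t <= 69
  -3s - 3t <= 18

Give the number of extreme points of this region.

Pairwise boundary intersections that survive every other constraint:
  (147/13, -353/39)
  (872/45, 319/45)
  (157/46, 431/46)

3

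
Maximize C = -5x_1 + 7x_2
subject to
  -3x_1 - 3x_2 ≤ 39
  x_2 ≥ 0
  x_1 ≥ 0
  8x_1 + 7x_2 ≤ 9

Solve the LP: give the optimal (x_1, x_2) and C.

Corner points and C = -5x_1 + 7x_2:
  (0, 0) → C = 0
  (9/8, 0) → C = -45/8
  (0, 9/7) → C = 9

The binding constraints are x_1 = 0 and 8x_1 + 7x_2 = 9.
Solving simultaneously gives x_1 = 0, x_2 = 9/7.

x_1 = 0, x_2 = 9/7, maximum C = 9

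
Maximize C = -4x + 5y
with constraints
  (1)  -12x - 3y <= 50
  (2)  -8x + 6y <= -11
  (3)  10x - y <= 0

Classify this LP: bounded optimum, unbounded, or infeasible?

Extreme points and C = -4x + 5y:
  (-89/32, -133/24) → C = -199/12
  (-25/21, -250/21) → C = -1150/21
  (-11/52, -55/26) → C = -253/26
The feasible region has finitely many vertices and no improving ray; the maximum is -253/26 at (-11/52, -55/26).

bounded optimum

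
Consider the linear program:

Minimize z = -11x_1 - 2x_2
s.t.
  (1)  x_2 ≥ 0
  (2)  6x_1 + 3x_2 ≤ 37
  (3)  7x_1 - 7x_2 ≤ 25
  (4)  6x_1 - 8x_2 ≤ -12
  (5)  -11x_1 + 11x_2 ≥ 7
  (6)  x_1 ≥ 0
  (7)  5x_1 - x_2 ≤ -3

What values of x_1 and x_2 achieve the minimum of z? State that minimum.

x_1 = 4/3, x_2 = 29/3, minimum z = -34

Extreme points and z = -11x_1 - 2x_2:
  (0, 37/3) → z = -74/3
  (4/3, 29/3) → z = -34
  (0, 3) → z = -6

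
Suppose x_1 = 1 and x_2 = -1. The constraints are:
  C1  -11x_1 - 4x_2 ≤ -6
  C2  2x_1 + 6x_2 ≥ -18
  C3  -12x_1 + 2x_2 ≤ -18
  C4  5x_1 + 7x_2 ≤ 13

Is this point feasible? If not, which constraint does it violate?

Constraint C3: -12x_1 + 2x_2 = -14, which is not ≤ -18. All other constraints are satisfied.

not feasible — violates C3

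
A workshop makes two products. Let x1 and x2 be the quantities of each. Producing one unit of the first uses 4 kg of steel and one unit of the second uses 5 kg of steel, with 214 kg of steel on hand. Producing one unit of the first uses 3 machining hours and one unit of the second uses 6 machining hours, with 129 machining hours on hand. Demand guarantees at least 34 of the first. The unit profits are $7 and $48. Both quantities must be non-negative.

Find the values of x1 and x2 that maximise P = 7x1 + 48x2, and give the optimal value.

Corner points and P = 7x1 + 48x2:
  (43, 0) → P = 301
  (34, 0) → P = 238
  (34, 9/2) → P = 454

x1 = 34, x2 = 9/2, maximum P = 454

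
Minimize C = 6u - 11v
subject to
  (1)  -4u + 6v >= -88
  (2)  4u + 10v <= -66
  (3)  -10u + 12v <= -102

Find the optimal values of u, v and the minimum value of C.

u = 57/37, v = -267/37, minimum C = 3279/37

Vertices and C = 6u - 11v:
  (121/16, -77/8) → C = 605/4
  (-37, -118/3) → C = 632/3
  (57/37, -267/37) → C = 3279/37

The binding constraints are 4u + 10v = -66 and -10u + 12v = -102.
Solving simultaneously gives u = 57/37, v = -267/37.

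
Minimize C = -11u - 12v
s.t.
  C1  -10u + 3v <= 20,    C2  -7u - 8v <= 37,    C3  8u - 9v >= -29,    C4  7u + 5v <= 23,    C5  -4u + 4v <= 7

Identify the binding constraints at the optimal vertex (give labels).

Extreme points and C = -11u - 12v:
  (-271/101, -230/101) → C = 5741/101
  (-59/28, -5/14) → C = 769/28
  (123/7, -20) → C = 327/7
  (19/16, 47/16) → C = -773/16

The minimum is at (19/16, 47/16). Substituting into each constraint, equality holds for C4 and C5; the remaining constraints have slack.

C4 and C5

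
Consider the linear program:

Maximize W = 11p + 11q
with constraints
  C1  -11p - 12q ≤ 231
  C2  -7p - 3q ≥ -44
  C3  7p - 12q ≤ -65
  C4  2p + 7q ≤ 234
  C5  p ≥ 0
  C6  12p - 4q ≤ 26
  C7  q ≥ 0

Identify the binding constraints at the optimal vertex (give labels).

C2 and C5

Extreme points and W = 11p + 11q:
  (111/35, 109/15) → W = 12056/105
  (0, 44/3) → W = 484/3
  (0, 65/12) → W = 715/12

The maximum is at (0, 44/3). Substituting into each constraint, equality holds for C2 and C5; the remaining constraints have slack.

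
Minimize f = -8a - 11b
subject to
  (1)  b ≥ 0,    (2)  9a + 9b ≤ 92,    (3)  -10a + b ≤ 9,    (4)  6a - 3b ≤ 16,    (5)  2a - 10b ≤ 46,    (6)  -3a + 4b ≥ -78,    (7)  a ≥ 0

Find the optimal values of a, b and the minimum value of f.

a = 1/9, b = 91/9, minimum f = -1009/9

Feasible corners and f = -8a - 11b:
  (8/3, 0) → f = -64/3
  (0, 0) → f = 0
  (1/9, 91/9) → f = -1009/9
  (140/27, 136/27) → f = -872/9
  (0, 9) → f = -99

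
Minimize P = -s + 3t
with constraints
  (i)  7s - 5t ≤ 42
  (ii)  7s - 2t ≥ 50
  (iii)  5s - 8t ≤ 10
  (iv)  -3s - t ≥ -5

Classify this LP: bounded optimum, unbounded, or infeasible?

The boundaries 7s - 5t = 42 and 5s - 8t = 10 meet at (286/31, 140/31), but that point violates -3s - t ≥ -5. Every candidate vertex is excluded by some other constraint, so the feasible region is empty.

infeasible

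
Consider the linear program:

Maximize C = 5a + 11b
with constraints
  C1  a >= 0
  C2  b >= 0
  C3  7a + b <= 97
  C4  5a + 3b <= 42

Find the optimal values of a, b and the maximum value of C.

a = 0, b = 14, maximum C = 154

Corner points and C = 5a + 11b:
  (0, 0) → C = 0
  (0, 14) → C = 154
  (42/5, 0) → C = 42

The binding constraints are a = 0 and 5a + 3b = 42.
Solving simultaneously gives a = 0, b = 14.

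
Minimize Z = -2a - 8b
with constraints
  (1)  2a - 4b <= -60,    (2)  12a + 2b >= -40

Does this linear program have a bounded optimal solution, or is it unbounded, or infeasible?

unbounded

From the feasible point (-70/13, 160/13), moving in the direction (-2, 12) keeps every constraint satisfied while Z decreases without bound.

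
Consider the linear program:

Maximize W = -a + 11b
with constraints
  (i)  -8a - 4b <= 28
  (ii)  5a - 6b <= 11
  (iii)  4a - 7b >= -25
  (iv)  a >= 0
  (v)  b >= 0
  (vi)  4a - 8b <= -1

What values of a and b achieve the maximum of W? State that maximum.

a = 227/11, b = 169/11, maximum W = 1632/11

Vertices and W = -a + 11b:
  (227/11, 169/11) → W = 1632/11
  (47/8, 49/16) → W = 445/16
  (0, 25/7) → W = 275/7
  (0, 1/8) → W = 11/8

At the optimal vertex, 5a - 6b = 11 and 4a - 7b = -25.
Solving simultaneously gives a = 227/11, b = 169/11.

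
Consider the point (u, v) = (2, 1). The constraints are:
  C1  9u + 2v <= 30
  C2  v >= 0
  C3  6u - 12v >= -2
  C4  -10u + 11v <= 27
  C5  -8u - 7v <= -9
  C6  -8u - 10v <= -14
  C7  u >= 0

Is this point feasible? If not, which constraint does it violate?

feasible

C1: 20 ≤ 30 ✓
C2: 1 ≥ 0 ✓
C3: 0 ≥ -2 ✓
C4: -9 ≤ 27 ✓
C5: -23 ≤ -9 ✓
C6: -26 ≤ -14 ✓
C7: 2 ≥ 0 ✓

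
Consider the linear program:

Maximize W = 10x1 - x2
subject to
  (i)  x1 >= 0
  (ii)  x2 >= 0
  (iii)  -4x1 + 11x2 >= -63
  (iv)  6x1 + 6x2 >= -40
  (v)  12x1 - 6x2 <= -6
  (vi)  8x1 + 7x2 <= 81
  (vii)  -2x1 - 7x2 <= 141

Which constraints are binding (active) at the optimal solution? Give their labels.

(v) and (vi)

Extreme points and W = 10x1 - x2:
  (0, 1) → W = -1
  (0, 81/7) → W = -81/7
  (37/11, 85/11) → W = 285/11

The maximum is at (37/11, 85/11). Substituting into each constraint, equality holds for (v) and (vi); the remaining constraints have slack.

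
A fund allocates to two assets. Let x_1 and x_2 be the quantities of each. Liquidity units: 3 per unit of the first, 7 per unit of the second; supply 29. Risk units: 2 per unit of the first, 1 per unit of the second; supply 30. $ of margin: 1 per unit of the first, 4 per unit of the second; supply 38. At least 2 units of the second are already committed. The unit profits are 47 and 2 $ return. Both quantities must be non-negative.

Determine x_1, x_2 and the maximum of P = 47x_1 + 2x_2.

Vertices and P = 47x_1 + 2x_2:
  (0, 29/7) → P = 58/7
  (0, 2) → P = 4
  (5, 2) → P = 239

x_1 = 5, x_2 = 2, maximum P = 239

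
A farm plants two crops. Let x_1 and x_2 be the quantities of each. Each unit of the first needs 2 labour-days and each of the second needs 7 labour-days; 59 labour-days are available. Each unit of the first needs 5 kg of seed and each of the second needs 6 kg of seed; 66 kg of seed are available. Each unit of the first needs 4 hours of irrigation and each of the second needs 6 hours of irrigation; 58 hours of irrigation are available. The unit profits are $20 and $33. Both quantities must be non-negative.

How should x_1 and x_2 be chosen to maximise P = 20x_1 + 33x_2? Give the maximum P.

Vertices and P = 20x_1 + 33x_2:
  (0, 0) → P = 0
  (0, 59/7) → P = 1947/7
  (66/5, 0) → P = 264
  (13/4, 15/2) → P = 625/2
  (8, 13/3) → P = 303

x_1 = 13/4, x_2 = 15/2, maximum P = 625/2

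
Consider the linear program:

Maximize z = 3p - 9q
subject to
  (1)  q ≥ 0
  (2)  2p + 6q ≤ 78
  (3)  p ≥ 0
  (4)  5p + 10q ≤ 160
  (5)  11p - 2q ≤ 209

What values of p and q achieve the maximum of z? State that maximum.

p = 19, q = 0, maximum z = 57

Corner points and z = 3p - 9q:
  (0, 0) → z = 0
  (19, 0) → z = 57
  (0, 13) → z = -117
  (18, 7) → z = -9
  (241/12, 143/24) → z = 53/8

The binding constraints are q = 0 and 11p - 2q = 209.
Solving simultaneously gives p = 19, q = 0.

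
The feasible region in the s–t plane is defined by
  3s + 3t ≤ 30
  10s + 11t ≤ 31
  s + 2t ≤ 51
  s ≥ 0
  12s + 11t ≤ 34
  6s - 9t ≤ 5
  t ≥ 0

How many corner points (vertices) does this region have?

5

The feasible vertices (each the meet of two boundaries and inside every other half-plane) are:
  (0, 31/11)
  (3/2, 16/11)
  (0, 0)
  (361/174, 24/29)
  (5/6, 0)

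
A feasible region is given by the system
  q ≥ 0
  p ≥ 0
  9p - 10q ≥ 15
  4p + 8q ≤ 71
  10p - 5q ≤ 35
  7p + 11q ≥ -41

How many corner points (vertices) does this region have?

3

Intersecting each pair of boundary lines and keeping only the points that satisfy every inequality leaves:
  (5/3, 0)
  (7/2, 0)
  (5, 3)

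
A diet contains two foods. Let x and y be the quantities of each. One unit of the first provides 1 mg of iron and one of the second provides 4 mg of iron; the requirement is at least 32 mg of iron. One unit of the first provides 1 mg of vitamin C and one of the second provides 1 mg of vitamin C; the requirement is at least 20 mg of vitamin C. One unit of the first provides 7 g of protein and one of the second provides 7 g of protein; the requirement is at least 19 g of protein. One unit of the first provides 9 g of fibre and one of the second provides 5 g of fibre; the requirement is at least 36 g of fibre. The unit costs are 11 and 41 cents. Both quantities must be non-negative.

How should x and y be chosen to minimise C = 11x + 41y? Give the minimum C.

x = 16, y = 4, minimum C = 340

Extreme points and C = 11x + 41y:
  (0, 20) → C = 820
  (32, 0) → C = 352
  (16, 4) → C = 340
The feasible region is unbounded (it extends along (0, 1), (1, 0)), but C strictly increases along every unbounded feasible direction, so there is no improving ray and the minimum is attained at a vertex.

At the optimal vertex, x + 4y = 32 and x + y = 20.
Solving simultaneously gives x = 16, y = 4.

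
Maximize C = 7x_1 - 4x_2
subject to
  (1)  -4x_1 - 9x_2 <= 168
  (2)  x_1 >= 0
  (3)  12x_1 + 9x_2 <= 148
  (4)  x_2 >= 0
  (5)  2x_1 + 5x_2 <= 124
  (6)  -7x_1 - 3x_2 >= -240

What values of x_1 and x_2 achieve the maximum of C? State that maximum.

x_1 = 37/3, x_2 = 0, maximum C = 259/3

Feasible corners and C = 7x_1 - 4x_2:
  (0, 148/9) → C = -592/9
  (0, 0) → C = 0
  (37/3, 0) → C = 259/3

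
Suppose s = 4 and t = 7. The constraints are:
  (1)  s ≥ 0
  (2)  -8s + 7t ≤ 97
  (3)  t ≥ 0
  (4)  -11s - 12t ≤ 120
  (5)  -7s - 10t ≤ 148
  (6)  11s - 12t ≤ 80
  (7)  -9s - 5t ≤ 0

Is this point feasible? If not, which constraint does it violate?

feasible

(1): 4 ≥ 0 ✓
(2): 17 ≤ 97 ✓
(3): 7 ≥ 0 ✓
(4): -128 ≤ 120 ✓
(5): -98 ≤ 148 ✓
(6): -40 ≤ 80 ✓
(7): -71 ≤ 0 ✓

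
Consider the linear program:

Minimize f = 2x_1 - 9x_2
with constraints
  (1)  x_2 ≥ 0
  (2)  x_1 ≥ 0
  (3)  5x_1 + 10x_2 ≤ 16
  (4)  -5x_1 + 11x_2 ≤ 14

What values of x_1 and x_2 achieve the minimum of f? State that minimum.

x_1 = 12/35, x_2 = 10/7, minimum f = -426/35

Feasible corners and f = 2x_1 - 9x_2:
  (0, 0) → f = 0
  (16/5, 0) → f = 32/5
  (0, 14/11) → f = -126/11
  (12/35, 10/7) → f = -426/35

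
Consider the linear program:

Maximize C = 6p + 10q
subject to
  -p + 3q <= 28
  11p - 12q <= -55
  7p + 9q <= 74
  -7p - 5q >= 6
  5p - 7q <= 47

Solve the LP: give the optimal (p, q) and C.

The feasible region is unbounded (it extends along (-3, -1), (-7, -5)), but C strictly decreases along every unbounded feasible direction, so there is no improving ray and the maximum is attained at a vertex.

The binding constraints are -p + 3q = 28 and -7p - 5q = 6.
Solving simultaneously gives p = -79/13, q = 95/13.

p = -79/13, q = 95/13, maximum C = 476/13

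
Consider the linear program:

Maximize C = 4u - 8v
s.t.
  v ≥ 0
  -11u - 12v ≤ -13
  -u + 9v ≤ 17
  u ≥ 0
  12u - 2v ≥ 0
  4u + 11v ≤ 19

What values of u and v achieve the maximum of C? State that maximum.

u = 19/4, v = 0, maximum C = 19

The optimum lies where v = 0 and 4u + 11v = 19.
Solving simultaneously gives u = 19/4, v = 0.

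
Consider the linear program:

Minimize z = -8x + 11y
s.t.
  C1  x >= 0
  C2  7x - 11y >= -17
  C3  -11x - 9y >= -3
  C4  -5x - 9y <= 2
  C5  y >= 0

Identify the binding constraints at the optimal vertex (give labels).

Extreme points and z = -8x + 11y:
  (0, 1/3) → z = 11/3
  (0, 0) → z = 0
  (3/11, 0) → z = -24/11

The minimum is at (3/11, 0). Substituting into each constraint, equality holds for C3 and C5; the remaining constraints have slack.

C3 and C5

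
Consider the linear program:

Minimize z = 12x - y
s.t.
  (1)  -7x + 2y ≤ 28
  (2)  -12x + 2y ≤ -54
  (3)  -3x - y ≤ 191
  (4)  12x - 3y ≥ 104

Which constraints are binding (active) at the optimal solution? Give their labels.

Vertices and z = 12x - y:
  (292/3, 1064/3) → z = 2440/3
  (-164/9, -409/3) → z = -247/3
  (-23/6, -50) → z = 4
The feasible region is unbounded (it extends along (2, 7), (1, -3)), but z strictly increases along every unbounded feasible direction, so there is no improving ray and the minimum is attained at a vertex.

The minimum is at (-164/9, -409/3). Substituting into each constraint, equality holds for (2) and (3); the remaining constraints have slack.

(2) and (3)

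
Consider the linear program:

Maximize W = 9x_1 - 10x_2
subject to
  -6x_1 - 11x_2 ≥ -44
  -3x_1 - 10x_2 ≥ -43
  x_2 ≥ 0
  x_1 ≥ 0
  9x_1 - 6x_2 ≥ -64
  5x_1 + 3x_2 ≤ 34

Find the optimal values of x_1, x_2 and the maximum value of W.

The binding constraints are x_2 = 0 and 5x_1 + 3x_2 = 34.
Solving simultaneously gives x_1 = 34/5, x_2 = 0.

x_1 = 34/5, x_2 = 0, maximum W = 306/5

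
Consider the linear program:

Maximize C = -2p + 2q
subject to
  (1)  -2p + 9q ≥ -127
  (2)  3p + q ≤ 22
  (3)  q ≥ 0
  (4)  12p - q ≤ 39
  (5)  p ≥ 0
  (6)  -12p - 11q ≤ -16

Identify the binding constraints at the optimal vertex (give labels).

Extreme points and C = -2p + 2q:
  (61/15, 49/5) → C = 172/15
  (0, 22) → C = 44
  (13/4, 0) → C = -13/2
  (4/3, 0) → C = -8/3
  (0, 16/11) → C = 32/11

The maximum is at (0, 22). Substituting into each constraint, equality holds for (2) and (5); the remaining constraints have slack.

(2) and (5)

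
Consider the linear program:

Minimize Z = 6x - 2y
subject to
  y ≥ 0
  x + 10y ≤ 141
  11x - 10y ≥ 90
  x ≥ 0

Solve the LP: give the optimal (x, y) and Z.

x = 90/11, y = 0, minimum Z = 540/11

Corner points and Z = 6x - 2y:
  (141, 0) → Z = 846
  (90/11, 0) → Z = 540/11
  (77/4, 487/40) → Z = 1823/20

The binding constraints are y = 0 and 11x - 10y = 90.
Solving simultaneously gives x = 90/11, y = 0.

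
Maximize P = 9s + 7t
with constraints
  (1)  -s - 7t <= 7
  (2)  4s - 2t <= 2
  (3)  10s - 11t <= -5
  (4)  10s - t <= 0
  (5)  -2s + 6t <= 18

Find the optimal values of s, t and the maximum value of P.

Corner points and P = 9s + 7t:
  (-112/81, -65/81) → P = -1463/81
  (-42/5, 1/5) → P = -371/5
  (1/20, 1/2) → P = 79/20
  (9/29, 90/29) → P = 711/29

At the optimal vertex, 10s - t = 0 and -2s + 6t = 18.
Solving simultaneously gives s = 9/29, t = 90/29.

s = 9/29, t = 90/29, maximum P = 711/29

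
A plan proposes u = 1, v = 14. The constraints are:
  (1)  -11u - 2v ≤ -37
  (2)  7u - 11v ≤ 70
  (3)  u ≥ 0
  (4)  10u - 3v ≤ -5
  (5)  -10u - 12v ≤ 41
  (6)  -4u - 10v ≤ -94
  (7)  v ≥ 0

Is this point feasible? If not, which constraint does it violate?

feasible

(1): -39 ≤ -37 ✓
(2): -147 ≤ 70 ✓
(3): 1 ≥ 0 ✓
(4): -32 ≤ -5 ✓
(5): -178 ≤ 41 ✓
(6): -144 ≤ -94 ✓
(7): 14 ≥ 0 ✓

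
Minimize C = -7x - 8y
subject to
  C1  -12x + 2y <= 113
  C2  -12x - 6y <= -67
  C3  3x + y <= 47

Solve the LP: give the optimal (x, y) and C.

Feasible corners and C = -7x - 8y:
  (-17/3, 45/2) → C = -421/3
  (-19/18, 301/6) → C = -7091/18
  (215/6, -121/2) → C = 1399/6

The binding constraints are -12x + 2y = 113 and 3x + y = 47.
Solving simultaneously gives x = -19/18, y = 301/6.

x = -19/18, y = 301/6, minimum C = -7091/18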